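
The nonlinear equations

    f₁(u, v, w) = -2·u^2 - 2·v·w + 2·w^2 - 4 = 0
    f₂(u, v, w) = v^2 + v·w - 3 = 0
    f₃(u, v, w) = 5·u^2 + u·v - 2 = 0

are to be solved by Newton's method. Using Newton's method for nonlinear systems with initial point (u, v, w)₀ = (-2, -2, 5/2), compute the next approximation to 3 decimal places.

At (-2, -2, 5/2): F = (10.500, -4.000, 22.000).
Jacobian J = [[-4·u, -2·w, -2·v + 4·w], [0, 2·v + w, v], [10·u + v, u, 0]].
At the point, J = [[8.000, -5.000, 14.000], [0.000, -1.500, -2.000], [-22.000, -2.000, 0.000]] (det J = -714.000).
Solving J·Δ = −F gives Δ = (1.053, -0.585, -1.561).
Then the next iterate is (u, v, w)₁ = (-0.947, -2.585, 0.939).

(-0.947, -2.585, 0.939)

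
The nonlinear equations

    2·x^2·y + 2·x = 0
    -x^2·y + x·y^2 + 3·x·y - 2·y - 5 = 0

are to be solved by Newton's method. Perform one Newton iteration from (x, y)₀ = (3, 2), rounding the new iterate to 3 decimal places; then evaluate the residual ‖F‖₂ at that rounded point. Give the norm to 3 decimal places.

12.611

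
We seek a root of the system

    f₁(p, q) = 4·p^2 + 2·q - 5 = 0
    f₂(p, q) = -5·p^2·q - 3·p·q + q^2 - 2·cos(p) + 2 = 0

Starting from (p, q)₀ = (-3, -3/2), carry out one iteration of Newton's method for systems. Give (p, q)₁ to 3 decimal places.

(-1.808, -1.202)

At (-3, -3/2): F = (28.000, 60.22998).
Jacobian J = [[8·p, 2], [-10·p·q - 3·q + 2·sin(p), -5·p^2 - 3·p + 2·q]].
At the point, J = [[-24.000, 2.000], [-40.78224, -39.000]] (det J = 1017.56448).
Solving J·Δ = −F gives Δ = (1.192, 0.298).
Then the next iterate is (p, q)₁ = (-1.808, -1.202).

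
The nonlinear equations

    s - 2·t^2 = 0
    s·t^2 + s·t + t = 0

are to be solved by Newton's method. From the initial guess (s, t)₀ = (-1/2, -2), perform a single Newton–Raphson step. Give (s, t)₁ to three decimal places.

(-0.296, -0.963)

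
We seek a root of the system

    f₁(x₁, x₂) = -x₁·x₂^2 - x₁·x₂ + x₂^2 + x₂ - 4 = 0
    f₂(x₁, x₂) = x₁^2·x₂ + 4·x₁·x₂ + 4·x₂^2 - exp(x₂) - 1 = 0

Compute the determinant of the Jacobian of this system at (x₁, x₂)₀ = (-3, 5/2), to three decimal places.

J = [[-x₂^2 - x₂, -2·x₁·x₂ - x₁ + 2·x₂ + 1], [2·x₁·x₂ + 4·x₂, x₁^2 + 4·x₁ + 8·x₂ - exp(x₂)]].
At the point, J = [[-8.750, 24.000], [-5.000, 4.81751]].
det J = 77.847.

77.847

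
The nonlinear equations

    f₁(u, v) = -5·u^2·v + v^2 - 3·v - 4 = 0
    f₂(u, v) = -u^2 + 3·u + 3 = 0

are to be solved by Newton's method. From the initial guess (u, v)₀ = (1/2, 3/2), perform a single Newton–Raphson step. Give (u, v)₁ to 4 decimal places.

(-1.6250, 7.7500)

At (1/2, 3/2): F = (-8.1250, 4.2500).
Jacobian J = [[-10·u·v, -5·u^2 + 2·v - 3], [-2·u + 3, 0]].
At the point, J = [[-7.5000, -1.2500], [2.0000, 0.0000]] (det J = 2.5000).
Solving J·Δ = −F gives Δ = (-2.1250, 6.2500).
Then the next iterate is (u, v)₁ = (-1.6250, 7.7500).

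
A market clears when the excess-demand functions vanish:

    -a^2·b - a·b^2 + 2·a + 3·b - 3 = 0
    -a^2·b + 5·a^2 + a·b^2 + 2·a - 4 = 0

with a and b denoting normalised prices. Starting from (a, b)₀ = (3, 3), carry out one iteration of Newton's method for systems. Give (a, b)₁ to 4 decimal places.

(0.7064, 3.6391)

At (3, 3): F = (-42.0000, 47.0000).
Jacobian J = [[-2·a·b - b^2 + 2, -a^2 - 2·a·b + 3], [-2·a·b + 10·a + b^2 + 2, -a^2 + 2·a·b]].
At the point, J = [[-25.0000, -24.0000], [23.0000, 9.0000]] (det J = 327.0000).
Solving J·Δ = −F gives Δ = (-2.2936, 0.6391).
Then the next iterate is (a, b)₁ = (0.7064, 3.6391).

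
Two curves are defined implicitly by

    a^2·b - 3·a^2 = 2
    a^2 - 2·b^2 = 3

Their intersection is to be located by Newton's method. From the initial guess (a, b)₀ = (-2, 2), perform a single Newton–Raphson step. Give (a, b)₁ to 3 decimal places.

At (-2, 2): F = (-6.000, -7.000).
Jacobian J = [[2·a·b - 6·a, a^2], [2·a, -4·b]].
At the point, J = [[4.000, 4.000], [-4.000, -8.000]] (det J = -16.000).
Solving J·Δ = −F gives Δ = (4.750, -3.250).
Then the next iterate is (a, b)₁ = (2.750, -1.250).

(2.750, -1.250)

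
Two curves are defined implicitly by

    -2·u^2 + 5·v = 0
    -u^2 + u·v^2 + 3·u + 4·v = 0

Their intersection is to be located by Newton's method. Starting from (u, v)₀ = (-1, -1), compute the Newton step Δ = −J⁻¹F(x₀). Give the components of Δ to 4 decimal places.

At (-1, -1): F = (-7.0000, -9.0000).
Jacobian J = [[-4·u, 5], [-2·u + v^2 + 3, 2·u·v + 4]].
At the point, J = [[4.0000, 5.0000], [6.0000, 6.0000]] (det J = -6.0000).
Solving J·Δ = −F gives Δ = (0.5000, 1.0000).

(0.5000, 1.0000)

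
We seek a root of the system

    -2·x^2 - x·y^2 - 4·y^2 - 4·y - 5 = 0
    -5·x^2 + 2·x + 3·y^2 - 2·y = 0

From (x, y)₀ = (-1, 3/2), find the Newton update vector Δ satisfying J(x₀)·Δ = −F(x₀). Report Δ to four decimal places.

At (-1, 3/2): F = (-19.7500, -3.2500).
Jacobian J = [[-4·x - y^2, -2·x·y - 8·y - 4], [-10·x + 2, 6·y - 2]].
At the point, J = [[1.7500, -13.0000], [12.0000, 7.0000]] (det J = 168.2500).
Solving J·Δ = −F gives Δ = (1.0728, -1.3748).

(1.0728, -1.3748)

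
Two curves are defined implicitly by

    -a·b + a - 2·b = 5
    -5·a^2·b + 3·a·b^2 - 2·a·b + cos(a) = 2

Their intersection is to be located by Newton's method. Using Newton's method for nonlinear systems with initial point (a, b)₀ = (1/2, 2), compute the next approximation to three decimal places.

At (1/2, 2): F = (-9.500, 0.37758).
Jacobian J = [[-b + 1, -a - 2], [-10·a·b + 3·b^2 - 2·b - sin(a), -5·a^2 + 6·a·b - 2·a]].
At the point, J = [[-1.000, -2.500], [-2.47943, 3.750]] (det J = -9.94856).
Solving J·Δ = −F gives Δ = (-3.486, -2.406).
Then the next iterate is (a, b)₁ = (-2.986, -0.406).

(-2.986, -0.406)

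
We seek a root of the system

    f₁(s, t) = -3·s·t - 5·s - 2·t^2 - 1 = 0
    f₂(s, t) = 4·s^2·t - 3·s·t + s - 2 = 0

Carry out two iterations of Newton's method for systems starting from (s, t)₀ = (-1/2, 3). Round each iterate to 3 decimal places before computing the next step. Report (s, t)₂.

(-0.414, 1.245)

At (-1/2, 3): F = (-12.000, 5.000).
Jacobian J = [[-3·t - 5, -3·s - 4·t], [8·s·t - 3·t + 1, 4·s^2 - 3·s]].
At the point, J = [[-14.000, -10.500], [-20.000, 2.500]] (det J = -245.000).
Solving J·Δ = −F gives Δ = (0.092, -1.265).
Then the next iterate is (s, t)₁ = (-0.408, 1.735).
Round to (-0.408, 1.735) and repeat: F = (-2.85681, 0.87090), J = [[-10.205, -5.716], [-9.86804, 1.88986]].
Δ = (-0.006, -0.490), so (s, t)₂ = (-0.414, 1.245).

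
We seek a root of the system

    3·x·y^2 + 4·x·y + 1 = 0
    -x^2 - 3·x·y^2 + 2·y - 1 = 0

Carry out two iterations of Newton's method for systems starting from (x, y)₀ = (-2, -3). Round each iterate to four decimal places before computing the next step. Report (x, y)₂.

At (-2, -3): F = (-29.0000, 43.0000).
Jacobian J = [[3·y^2 + 4·y, 6·x·y + 4·x], [-2·x - 3·y^2, -6·x·y + 2]].
At the point, J = [[15.0000, 28.0000], [-23.0000, -34.0000]] (det J = 134.0000).
Solving J·Δ = −F gives Δ = (1.6269, 0.1642).
Then the next iterate is (x, y)₁ = (-0.3731, -2.8358).
Round to (-0.3731, -2.8358) and repeat: F = (-3.768996, 2.190340), J = [[12.782085, 4.855822], [-23.379085, -4.348222]].
Δ = (-0.0993, 1.0375), so (x, y)₂ = (-0.4724, -1.7983).

(-0.4724, -1.7983)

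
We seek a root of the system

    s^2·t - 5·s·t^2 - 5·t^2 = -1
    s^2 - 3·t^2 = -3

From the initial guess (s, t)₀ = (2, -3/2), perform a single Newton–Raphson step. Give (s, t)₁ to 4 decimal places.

At (2, -3/2): F = (-38.7500, 0.2500).
Jacobian J = [[2·s·t - 5·t^2, s^2 - 10·s·t - 10·t], [2·s, -6·t]].
At the point, J = [[-17.2500, 49.0000], [4.0000, 9.0000]] (det J = -351.2500).
Solving J·Δ = −F gives Δ = (-1.0278, 0.4290).
Then the next iterate is (s, t)₁ = (0.9722, -1.0710).

(0.9722, -1.0710)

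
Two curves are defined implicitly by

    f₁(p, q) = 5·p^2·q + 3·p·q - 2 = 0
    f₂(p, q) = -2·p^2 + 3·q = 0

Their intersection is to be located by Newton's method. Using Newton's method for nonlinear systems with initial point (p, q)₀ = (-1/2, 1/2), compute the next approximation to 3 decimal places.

At (-1/2, 1/2): F = (-2.125, 1.000).
Jacobian J = [[10·p·q + 3·q, 5·p^2 + 3·p], [-4·p, 3]].
At the point, J = [[-1.000, -0.250], [2.000, 3.000]] (det J = -2.500).
Solving J·Δ = −F gives Δ = (-2.450, 1.300).
Then the next iterate is (p, q)₁ = (-2.950, 1.800).

(-2.950, 1.800)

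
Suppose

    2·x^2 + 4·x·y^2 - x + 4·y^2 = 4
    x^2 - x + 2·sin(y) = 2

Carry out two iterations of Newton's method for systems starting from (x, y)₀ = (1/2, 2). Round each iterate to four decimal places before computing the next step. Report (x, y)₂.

At (1/2, 2): F = (20.0000, -0.431405).
Jacobian J = [[4·x + 4·y^2 - 1, 8·x·y + 8·y], [2·x - 1, 2·cos(y)]].
At the point, J = [[17.0000, 24.0000], [0.0000, -0.832294]] (det J = -14.148992).
Solving J·Δ = −F gives Δ = (-0.4447, -0.5183).
Then the next iterate is (x, y)₁ = (0.0553, 1.4817).
Round to (0.0553, 1.4817) and repeat: F = (5.218186, -0.060175), J = [[8.002940, 12.509104], [-0.8894, 0.177957]].
Δ = (-0.1340, -0.3314), so (x, y)₂ = (-0.0787, 1.1503).

(-0.0787, 1.1503)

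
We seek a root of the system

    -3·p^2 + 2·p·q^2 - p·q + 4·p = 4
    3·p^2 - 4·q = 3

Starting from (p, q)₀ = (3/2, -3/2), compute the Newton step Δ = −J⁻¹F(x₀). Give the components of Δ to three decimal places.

(-0.943, 0.315)

At (3/2, -3/2): F = (4.250, 9.750).
Jacobian J = [[-6·p + 2·q^2 - q + 4, 4·p·q - p], [6·p, -4]].
At the point, J = [[1.000, -10.500], [9.000, -4.000]] (det J = 90.500).
Solving J·Δ = −F gives Δ = (-0.943, 0.315).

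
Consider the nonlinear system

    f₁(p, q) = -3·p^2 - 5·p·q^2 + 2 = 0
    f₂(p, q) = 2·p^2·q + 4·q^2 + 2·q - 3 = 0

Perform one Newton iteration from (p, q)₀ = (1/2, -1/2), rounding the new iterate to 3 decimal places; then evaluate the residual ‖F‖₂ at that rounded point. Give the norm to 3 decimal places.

At (1/2, -1/2): F = (0.625, -3.250).
Jacobian J = [[-6·p - 5·q^2, -10·p·q], [4·p·q, 2·p^2 + 8·q + 2]].
At the point, J = [[-4.250, 2.500], [-1.000, -1.500]] (det J = 8.875).
Solving J·Δ = −F gives Δ = (-0.810, -1.627).
Then the next iterate is (p, q)₁ = (-0.310, -2.127).
Re-evaluating at (-0.310, -2.127): F = (8.72410, 10.43371), so ‖F‖₂ = 13.600.

13.600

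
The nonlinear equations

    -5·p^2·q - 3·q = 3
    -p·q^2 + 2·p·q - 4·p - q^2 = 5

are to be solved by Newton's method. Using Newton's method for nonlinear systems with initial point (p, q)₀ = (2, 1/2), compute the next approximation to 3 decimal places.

At (2, 1/2): F = (-14.500, -11.750).
Jacobian J = [[-10·p·q, -5·p^2 - 3], [-q^2 + 2·q - 4, -2·p·q + 2·p - 2·q]].
At the point, J = [[-10.000, -23.000], [-3.250, 1.000]] (det J = -84.750).
Solving J·Δ = −F gives Δ = (-3.360, 0.830).
Then the next iterate is (p, q)₁ = (-1.360, 1.330).

(-1.360, 1.330)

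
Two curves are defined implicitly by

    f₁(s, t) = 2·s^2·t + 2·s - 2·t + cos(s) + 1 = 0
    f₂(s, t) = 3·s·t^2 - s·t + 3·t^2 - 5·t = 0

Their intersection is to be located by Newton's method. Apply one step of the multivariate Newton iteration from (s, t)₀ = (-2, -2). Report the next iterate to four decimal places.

(-0.8078, -3.1878)

At (-2, -2): F = (-15.416147, -6.0000).
Jacobian J = [[4·s·t - sin(s) + 2, 2·s^2 - 2], [3·t^2 - t, 6·s·t - s + 6·t - 5]].
At the point, J = [[18.909297, 6.0000], [14.0000, 9.0000]] (det J = 86.183677).
Solving J·Δ = −F gives Δ = (1.1922, -1.1878).
Then the next iterate is (s, t)₁ = (-0.8078, -3.1878).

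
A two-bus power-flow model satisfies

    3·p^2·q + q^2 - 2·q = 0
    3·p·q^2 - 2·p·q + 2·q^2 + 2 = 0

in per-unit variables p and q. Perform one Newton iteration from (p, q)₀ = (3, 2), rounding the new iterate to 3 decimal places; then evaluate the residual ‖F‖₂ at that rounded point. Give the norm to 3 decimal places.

At (3, 2): F = (54.000, 34.000).
Jacobian J = [[6·p·q, 3·p^2 + 2·q - 2], [3·q^2 - 2·q, 6·p·q - 2·p + 4·q]].
At the point, J = [[36.000, 29.000], [8.000, 38.000]] (det J = 1136.000).
Solving J·Δ = −F gives Δ = (-0.938, -0.697).
Then the next iterate is (p, q)₁ = (2.062, 1.303).
Re-evaluating at (2.062, 1.303): F = (15.71227, 10.52469), so ‖F‖₂ = 18.911.

18.911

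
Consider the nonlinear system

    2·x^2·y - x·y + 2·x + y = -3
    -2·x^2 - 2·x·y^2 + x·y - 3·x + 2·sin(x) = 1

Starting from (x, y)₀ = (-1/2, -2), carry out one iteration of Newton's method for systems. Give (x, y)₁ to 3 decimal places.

(-0.448, -1.210)

At (-1/2, -2): F = (-2.000, 4.04115).
Jacobian J = [[4·x·y - y + 2, 2·x^2 - x + 1], [-4·x - 2·y^2 + y + 2·cos(x) - 3, -4·x·y + x]].
At the point, J = [[8.000, 2.000], [-9.24483, -4.500]] (det J = -17.51033).
Solving J·Δ = −F gives Δ = (0.052, 0.790).
Then the next iterate is (x, y)₁ = (-0.448, -1.210).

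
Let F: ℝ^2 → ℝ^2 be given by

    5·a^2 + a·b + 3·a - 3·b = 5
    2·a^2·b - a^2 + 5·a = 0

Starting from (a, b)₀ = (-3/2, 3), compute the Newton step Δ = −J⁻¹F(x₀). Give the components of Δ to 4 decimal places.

(-0.4211, -1.7690)

At (-3/2, 3): F = (-11.7500, 3.7500).
Jacobian J = [[10·a + b + 3, a - 3], [4·a·b - 2·a + 5, 2·a^2]].
At the point, J = [[-9.0000, -4.5000], [-10.0000, 4.5000]] (det J = -85.5000).
Solving J·Δ = −F gives Δ = (-0.4211, -1.7690).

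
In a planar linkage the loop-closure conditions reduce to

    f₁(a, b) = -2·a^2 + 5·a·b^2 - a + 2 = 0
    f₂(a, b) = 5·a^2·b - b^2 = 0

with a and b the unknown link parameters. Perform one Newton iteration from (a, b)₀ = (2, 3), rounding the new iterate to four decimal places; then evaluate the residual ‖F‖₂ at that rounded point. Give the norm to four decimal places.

At (2, 3): F = (82.0000, 51.0000).
Jacobian J = [[-4·a + 5·b^2 - 1, 10·a·b], [10·a·b, 5·a^2 - 2·b]].
At the point, J = [[36.0000, 60.0000], [60.0000, 14.0000]] (det J = -3096.0000).
Solving J·Δ = −F gives Δ = (-0.6176, -0.9961).
Then the next iterate is (a, b)₁ = (1.3824, 2.0039).
Re-evaluating at (1.3824, 2.0039): F = (24.551473, 15.131947), so ‖F‖₂ = 28.8401.

28.8401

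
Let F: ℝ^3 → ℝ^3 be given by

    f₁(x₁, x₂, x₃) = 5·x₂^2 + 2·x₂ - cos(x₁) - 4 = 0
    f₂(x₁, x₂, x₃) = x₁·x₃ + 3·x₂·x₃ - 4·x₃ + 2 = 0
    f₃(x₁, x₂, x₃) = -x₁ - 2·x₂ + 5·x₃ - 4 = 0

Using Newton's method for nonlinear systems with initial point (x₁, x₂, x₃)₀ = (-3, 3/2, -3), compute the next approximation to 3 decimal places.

(-1.155, 0.854, 0.911)

At (-3, 3/2, -3): F = (11.23999, 9.500, -19.000).
Jacobian J = [[sin(x₁), 10·x₂ + 2, 0], [x₃, 3·x₃, x₁ + 3·x₂ - 4], [-1, -2, 5]].
At the point, J = [[-0.14112, 17.000, 0.000], [-3.000, -9.000, -2.500], [-1.000, -2.000, 5.000]] (det J = 304.55600).
Solving J·Δ = −F gives Δ = (1.845, -0.646, 3.911).
Then the next iterate is (x₁, x₂, x₃)₁ = (-1.155, 0.854, 0.911).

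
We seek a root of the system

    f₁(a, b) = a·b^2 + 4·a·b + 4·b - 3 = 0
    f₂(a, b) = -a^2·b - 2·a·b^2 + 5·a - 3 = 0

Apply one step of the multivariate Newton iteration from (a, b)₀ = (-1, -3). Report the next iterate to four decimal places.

(-1.5098, -1.2549)

At (-1, -3): F = (-12.0000, 13.0000).
Jacobian J = [[b^2 + 4·b, 2·a·b + 4·a + 4], [-2·a·b - 2·b^2 + 5, -a^2 - 4·a·b]].
At the point, J = [[-3.0000, 6.0000], [-19.0000, -13.0000]] (det J = 153.0000).
Solving J·Δ = −F gives Δ = (-0.5098, 1.7451).
Then the next iterate is (a, b)₁ = (-1.5098, -1.2549).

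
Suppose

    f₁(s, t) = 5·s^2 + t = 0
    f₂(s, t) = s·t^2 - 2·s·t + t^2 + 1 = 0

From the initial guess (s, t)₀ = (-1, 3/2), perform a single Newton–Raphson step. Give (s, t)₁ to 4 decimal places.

At (-1, 3/2): F = (6.5000, 4.0000).
Jacobian J = [[10·s, 1], [t^2 - 2·t, 2·s·t - 2·s + 2·t]].
At the point, J = [[-10.0000, 1.0000], [-0.7500, 2.0000]] (det J = -19.2500).
Solving J·Δ = −F gives Δ = (0.4675, -1.8247).
Then the next iterate is (s, t)₁ = (-0.5325, -0.3247).

(-0.5325, -0.3247)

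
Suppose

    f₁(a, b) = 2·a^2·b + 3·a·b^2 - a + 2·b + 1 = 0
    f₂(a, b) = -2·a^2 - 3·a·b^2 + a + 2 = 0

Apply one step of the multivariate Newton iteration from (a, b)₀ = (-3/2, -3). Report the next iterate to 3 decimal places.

At (-3/2, -3): F = (-57.500, 36.500).
Jacobian J = [[4·a·b + 3·b^2 - 1, 2·a^2 + 6·a·b + 2], [-4·a - 3·b^2 + 1, -6·a·b]].
At the point, J = [[44.000, 33.500], [-20.000, -27.000]] (det J = -518.000).
Solving J·Δ = −F gives Δ = (0.637, 0.880).
Then the next iterate is (a, b)₁ = (-0.863, -2.120).

(-0.863, -2.120)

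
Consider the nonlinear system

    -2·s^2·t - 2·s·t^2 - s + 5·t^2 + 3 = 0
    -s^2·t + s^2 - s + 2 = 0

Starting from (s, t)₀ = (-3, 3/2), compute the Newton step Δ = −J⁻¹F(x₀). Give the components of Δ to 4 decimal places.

At (-3, 3/2): F = (3.7500, 0.5000).
Jacobian J = [[-4·s·t - 2·t^2 - 1, -2·s^2 - 4·s·t + 10·t], [-2·s·t + 2·s - 1, -s^2]].
At the point, J = [[12.5000, 15.0000], [2.0000, -9.0000]] (det J = -142.5000).
Solving J·Δ = −F gives Δ = (-0.2895, -0.0088).

(-0.2895, -0.0088)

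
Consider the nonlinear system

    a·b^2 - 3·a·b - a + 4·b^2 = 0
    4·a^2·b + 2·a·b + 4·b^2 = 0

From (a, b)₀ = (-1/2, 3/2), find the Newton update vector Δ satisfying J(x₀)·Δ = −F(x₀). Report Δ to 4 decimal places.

(6.5000, 0.8750)

At (-1/2, 3/2): F = (10.6250, 9.0000).
Jacobian J = [[b^2 - 3·b - 1, 2·a·b - 3·a + 8·b], [8·a·b + 2·b, 4·a^2 + 2·a + 8·b]].
At the point, J = [[-3.2500, 12.0000], [-3.0000, 12.0000]] (det J = -3.0000).
Solving J·Δ = −F gives Δ = (6.5000, 0.8750).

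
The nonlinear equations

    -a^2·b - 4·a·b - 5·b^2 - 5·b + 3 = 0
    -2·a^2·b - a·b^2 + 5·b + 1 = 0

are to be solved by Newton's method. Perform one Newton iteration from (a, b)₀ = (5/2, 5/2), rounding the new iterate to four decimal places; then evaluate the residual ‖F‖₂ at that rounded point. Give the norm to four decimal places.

At (5/2, 5/2): F = (-81.3750, -33.3750).
Jacobian J = [[-2·a·b - 4·b, -a^2 - 4·a - 10·b - 5], [-4·a·b - b^2, -2·a^2 - 2·a·b + 5]].
At the point, J = [[-22.5000, -46.2500], [-31.2500, -20.0000]] (det J = -995.3125).
Solving J·Δ = −F gives Δ = (0.0843, -1.8005).
Then the next iterate is (a, b)₁ = (2.5843, 0.6995).
Re-evaluating at (2.5843, 0.6995): F = (-14.846558, -6.110369), so ‖F‖₂ = 16.0548.

16.0548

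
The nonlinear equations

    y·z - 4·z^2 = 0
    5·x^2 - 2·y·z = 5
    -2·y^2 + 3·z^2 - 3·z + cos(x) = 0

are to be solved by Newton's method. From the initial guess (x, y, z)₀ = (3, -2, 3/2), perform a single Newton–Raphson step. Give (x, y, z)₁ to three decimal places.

(1.697, -0.646, 0.788)

At (3, -2, 3/2): F = (-12.000, 46.000, -6.73999).
Jacobian J = [[0, z, y - 8·z], [10·x, -2·z, -2·y], [-sin(x), -4·y, 6·z - 3]].
At the point, J = [[0.000, 1.500, -14.000], [30.000, -3.000, 4.000], [-0.14112, 8.000, 6.000]] (det J = -3624.91968).
Solving J·Δ = −F gives Δ = (-1.303, 1.354, -0.712).
Then the next iterate is (x, y, z)₁ = (1.697, -0.646, 0.788).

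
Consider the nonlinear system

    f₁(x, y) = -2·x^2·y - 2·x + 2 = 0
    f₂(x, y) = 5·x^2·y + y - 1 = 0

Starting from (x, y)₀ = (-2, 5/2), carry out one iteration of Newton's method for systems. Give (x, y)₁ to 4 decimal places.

(3.3636, 12.8182)

At (-2, 5/2): F = (-14.0000, 51.5000).
Jacobian J = [[-4·x·y - 2, -2·x^2], [10·x·y, 5·x^2 + 1]].
At the point, J = [[18.0000, -8.0000], [-50.0000, 21.0000]] (det J = -22.0000).
Solving J·Δ = −F gives Δ = (5.3636, 10.3182).
Then the next iterate is (x, y)₁ = (3.3636, 12.8182).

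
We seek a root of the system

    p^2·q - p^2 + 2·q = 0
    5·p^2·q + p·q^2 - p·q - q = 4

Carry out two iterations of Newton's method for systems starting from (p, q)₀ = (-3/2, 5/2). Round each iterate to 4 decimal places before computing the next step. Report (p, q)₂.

At (-3/2, 5/2): F = (8.3750, 16.0000).
Jacobian J = [[2·p·q - 2·p, p^2 + 2], [10·p·q + q^2 - q, 5·p^2 + 2·p·q - p - 1]].
At the point, J = [[-4.5000, 4.2500], [-33.7500, 4.2500]] (det J = 124.3125).
Solving J·Δ = −F gives Δ = (0.2607, -1.6946).
Then the next iterate is (p, q)₁ = (-1.2393, 0.8054).
Round to (-1.2393, 0.8054) and repeat: F = (1.311921, 1.573763), J = [[0.482336, 3.535864], [-10.138053, 5.922358]].
Δ = (-0.0570, -0.3633), so (p, q)₂ = (-1.2963, 0.4421).

(-1.2963, 0.4421)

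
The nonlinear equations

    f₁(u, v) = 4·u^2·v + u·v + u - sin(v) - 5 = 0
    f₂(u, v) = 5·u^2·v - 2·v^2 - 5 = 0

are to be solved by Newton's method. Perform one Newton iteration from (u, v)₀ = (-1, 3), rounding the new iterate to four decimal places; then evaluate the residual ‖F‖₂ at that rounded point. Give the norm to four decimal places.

2.2046

At (-1, 3): F = (2.858880, -8.0000).
Jacobian J = [[8·u·v + v + 1, 4·u^2 + u - cos(v)], [10·u·v, 5·u^2 - 4·v]].
At the point, J = [[-20.0000, 3.989992], [-30.0000, -7.0000]] (det J = 259.699775).
Solving J·Δ = −F gives Δ = (-0.0459, -0.9463).
Then the next iterate is (u, v)₁ = (-1.0459, 2.0537).
Re-evaluating at (-1.0459, 2.0537): F = (-0.093289, -2.202585), so ‖F‖₂ = 2.2046.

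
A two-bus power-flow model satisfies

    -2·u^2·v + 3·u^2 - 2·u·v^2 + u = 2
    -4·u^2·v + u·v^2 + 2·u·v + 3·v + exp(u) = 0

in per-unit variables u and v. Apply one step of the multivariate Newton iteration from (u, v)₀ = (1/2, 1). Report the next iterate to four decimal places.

(-1.8873, 0.1000)

At (1/2, 1): F = (-2.2500, 5.148721).
Jacobian J = [[-4·u·v + 6·u - 2·v^2 + 1, -2·u^2 - 4·u·v], [-8·u·v + v^2 + 2·v + exp(u), -4·u^2 + 2·u·v + 2·u + 3]].
At the point, J = [[0.0000, -2.5000], [0.648721, 4.0000]] (det J = 1.621803).
Solving J·Δ = −F gives Δ = (-2.3873, -0.9000).
Then the next iterate is (u, v)₁ = (-1.8873, 0.1000).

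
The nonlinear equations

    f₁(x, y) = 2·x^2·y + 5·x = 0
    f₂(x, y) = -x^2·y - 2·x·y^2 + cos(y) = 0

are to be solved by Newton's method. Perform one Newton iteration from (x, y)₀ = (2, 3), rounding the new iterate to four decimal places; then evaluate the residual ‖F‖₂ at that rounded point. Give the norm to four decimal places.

17.0518

At (2, 3): F = (34.0000, -48.989992).
Jacobian J = [[4·x·y + 5, 2·x^2], [-2·x·y - 2·y^2, -x^2 - 4·x·y - sin(y)]].
At the point, J = [[29.0000, 8.0000], [-30.0000, -28.141120]] (det J = -576.092480).
Solving J·Δ = −F gives Δ = (-0.9805, -0.6956).
Then the next iterate is (x, y)₁ = (1.0195, 2.3044).
Re-evaluating at (1.0195, 2.3044): F = (9.887796, -13.892317), so ‖F‖₂ = 17.0518.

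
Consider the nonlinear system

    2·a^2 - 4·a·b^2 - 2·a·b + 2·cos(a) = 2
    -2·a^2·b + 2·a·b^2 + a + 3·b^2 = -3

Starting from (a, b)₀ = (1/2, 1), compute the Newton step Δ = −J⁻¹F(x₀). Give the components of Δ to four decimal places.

(0.4478, -0.9930)

At (1/2, 1): F = (-2.744835, 7.0000).
Jacobian J = [[4·a - 4·b^2 - 2·b - 2·sin(a), -8·a·b - 2·a], [-4·a·b + 2·b^2 + 1, -2·a^2 + 4·a·b + 6·b]].
At the point, J = [[-4.958851, -5.0000], [1.0000, 7.5000]] (det J = -32.191383).
Solving J·Δ = −F gives Δ = (0.4478, -0.9930).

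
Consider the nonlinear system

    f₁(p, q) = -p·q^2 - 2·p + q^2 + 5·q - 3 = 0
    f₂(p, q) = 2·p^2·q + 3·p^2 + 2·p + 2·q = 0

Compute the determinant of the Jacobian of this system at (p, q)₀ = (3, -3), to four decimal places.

J = [[-q^2 - 2, -2·p·q + 2·q + 5], [4·p·q + 6·p + 2, 2·p^2 + 2]].
At the point, J = [[-11.0000, 17.0000], [-16.0000, 20.0000]].
det J = 52.0000.

52.0000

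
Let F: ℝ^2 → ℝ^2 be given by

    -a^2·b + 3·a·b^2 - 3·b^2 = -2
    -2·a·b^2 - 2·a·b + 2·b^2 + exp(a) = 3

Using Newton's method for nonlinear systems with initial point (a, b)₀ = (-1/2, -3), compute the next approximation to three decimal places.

(0.118, -2.143)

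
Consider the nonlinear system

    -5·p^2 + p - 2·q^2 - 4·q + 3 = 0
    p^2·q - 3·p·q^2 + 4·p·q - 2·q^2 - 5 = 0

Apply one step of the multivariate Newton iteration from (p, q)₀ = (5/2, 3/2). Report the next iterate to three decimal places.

(1.327, 0.690)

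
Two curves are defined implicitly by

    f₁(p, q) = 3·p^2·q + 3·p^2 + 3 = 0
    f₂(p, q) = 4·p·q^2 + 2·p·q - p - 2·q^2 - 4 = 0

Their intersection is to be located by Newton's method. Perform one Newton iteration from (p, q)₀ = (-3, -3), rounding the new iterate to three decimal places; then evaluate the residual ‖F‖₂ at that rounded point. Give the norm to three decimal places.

33.169

At (-3, -3): F = (-51.000, -109.000).
Jacobian J = [[6·p·q + 6·p, 3·p^2], [4·q^2 + 2·q - 1, 8·p·q + 2·p - 4·q]].
At the point, J = [[36.000, 27.000], [29.000, 78.000]] (det J = 2025.000).
Solving J·Δ = −F gives Δ = (0.511, 1.207).
Then the next iterate is (p, q)₁ = (-2.489, -1.793).
Re-evaluating at (-2.489, -1.793): F = (-11.73819, -31.02218), so ‖F‖₂ = 33.169.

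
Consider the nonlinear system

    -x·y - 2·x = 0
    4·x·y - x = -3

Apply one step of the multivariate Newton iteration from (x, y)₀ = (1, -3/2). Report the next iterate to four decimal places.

At (1, -3/2): F = (-0.5000, -4.0000).
Jacobian J = [[-y - 2, -x], [4·y - 1, 4·x]].
At the point, J = [[-0.5000, -1.0000], [-7.0000, 4.0000]] (det J = -9.0000).
Solving J·Δ = −F gives Δ = (-0.6667, -0.1667).
Then the next iterate is (x, y)₁ = (0.3333, -1.6667).

(0.3333, -1.6667)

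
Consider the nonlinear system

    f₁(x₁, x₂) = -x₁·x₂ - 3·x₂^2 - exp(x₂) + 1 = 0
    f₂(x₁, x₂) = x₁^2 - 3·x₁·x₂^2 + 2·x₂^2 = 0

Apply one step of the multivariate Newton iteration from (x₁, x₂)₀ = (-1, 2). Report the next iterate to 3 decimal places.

(-0.804, 1.087)

At (-1, 2): F = (-16.38906, 21.000).
Jacobian J = [[-x₂, -x₁ - 6·x₂ - exp(x₂)], [2·x₁ - 3·x₂^2, -6·x₁·x₂ + 4·x₂]].
At the point, J = [[-2.000, -18.38906], [-14.000, 20.000]] (det J = -297.44679).
Solving J·Δ = −F gives Δ = (0.196, -0.913).
Then the next iterate is (x₁, x₂)₁ = (-0.804, 1.087).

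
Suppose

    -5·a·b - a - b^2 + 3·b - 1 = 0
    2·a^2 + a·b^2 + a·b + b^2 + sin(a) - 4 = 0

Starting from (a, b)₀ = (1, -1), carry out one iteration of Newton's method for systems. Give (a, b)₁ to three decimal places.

(1.250, -0.674)

At (1, -1): F = (-1.000, -0.15853).
Jacobian J = [[-5·b - 1, -5·a - 2·b + 3], [4·a + b^2 + b + cos(a), 2·a·b + a + 2·b]].
At the point, J = [[4.000, 0.000], [4.54030, -3.000]] (det J = -12.000).
Solving J·Δ = −F gives Δ = (0.250, 0.326).
Then the next iterate is (a, b)₁ = (1.250, -0.674).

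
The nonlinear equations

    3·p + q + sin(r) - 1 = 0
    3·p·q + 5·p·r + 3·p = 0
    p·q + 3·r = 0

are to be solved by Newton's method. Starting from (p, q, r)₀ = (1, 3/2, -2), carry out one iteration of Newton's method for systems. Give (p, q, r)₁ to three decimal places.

(1.308, -1.095, 0.211)

At (1, 3/2, -2): F = (2.59070, -2.500, -4.500).
Jacobian J = [[3, 1, cos(r)], [3·q + 5·r + 3, 3·p, 5·p], [q, p, 3]].
At the point, J = [[3.000, 1.000, -0.41615], [-2.500, 3.000, 5.000], [1.500, 1.000, 3.000]] (det J = 29.91303).
Solving J·Δ = −F gives Δ = (0.308, -2.595, 2.211).
Then the next iterate is (p, q, r)₁ = (1.308, -1.095, 0.211).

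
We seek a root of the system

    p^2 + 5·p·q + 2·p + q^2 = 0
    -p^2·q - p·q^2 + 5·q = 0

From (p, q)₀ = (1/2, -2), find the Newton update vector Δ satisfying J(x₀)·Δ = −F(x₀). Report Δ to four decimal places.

(-0.3097, 1.6119)

At (1/2, -2): F = (0.2500, -11.5000).
Jacobian J = [[2·p + 5·q + 2, 5·p + 2·q], [-2·p·q - q^2, -p^2 - 2·p·q + 5]].
At the point, J = [[-7.0000, -1.5000], [-2.0000, 6.7500]] (det J = -50.2500).
Solving J·Δ = −F gives Δ = (-0.3097, 1.6119).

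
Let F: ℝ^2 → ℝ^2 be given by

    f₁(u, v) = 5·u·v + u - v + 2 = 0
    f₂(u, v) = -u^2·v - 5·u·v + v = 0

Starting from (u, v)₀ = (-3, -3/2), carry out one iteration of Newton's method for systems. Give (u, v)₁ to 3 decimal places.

(-3.101, -0.022)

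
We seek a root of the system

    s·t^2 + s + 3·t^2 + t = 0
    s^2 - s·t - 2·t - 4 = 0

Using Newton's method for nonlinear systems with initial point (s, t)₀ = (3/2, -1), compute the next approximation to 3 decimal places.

(1.640, -0.340)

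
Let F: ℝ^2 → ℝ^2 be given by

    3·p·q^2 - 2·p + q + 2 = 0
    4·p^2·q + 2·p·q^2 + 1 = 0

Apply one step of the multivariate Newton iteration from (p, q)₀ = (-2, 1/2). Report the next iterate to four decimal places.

(-0.0952, 1.0238)

At (-2, 1/2): F = (5.0000, 8.0000).
Jacobian J = [[3·q^2 - 2, 6·p·q + 1], [8·p·q + 2·q^2, 4·p^2 + 4·p·q]].
At the point, J = [[-1.2500, -5.0000], [-7.5000, 12.0000]] (det J = -52.5000).
Solving J·Δ = −F gives Δ = (1.9048, 0.5238).
Then the next iterate is (p, q)₁ = (-0.0952, 1.0238).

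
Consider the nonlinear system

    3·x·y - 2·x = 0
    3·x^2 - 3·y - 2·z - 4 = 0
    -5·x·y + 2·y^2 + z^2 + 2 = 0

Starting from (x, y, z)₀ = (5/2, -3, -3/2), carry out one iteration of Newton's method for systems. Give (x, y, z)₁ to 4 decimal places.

(1.0419, -1.4719, -1.3532)

At (5/2, -3, -3/2): F = (-27.5000, 26.7500, 59.7500).
Jacobian J = [[3·y - 2, 3·x, 0], [6·x, -3, -2], [-5·y, -5·x + 4·y, 2·z]].
At the point, J = [[-11.0000, 7.5000, 0.0000], [15.0000, -3.0000, -2.0000], [15.0000, -24.5000, -3.0000]] (det J = 552.5000).
Solving J·Δ = −F gives Δ = (-1.4581, 1.5281, 0.1468).
Then the next iterate is (x, y, z)₁ = (1.0419, -1.4719, -1.3532).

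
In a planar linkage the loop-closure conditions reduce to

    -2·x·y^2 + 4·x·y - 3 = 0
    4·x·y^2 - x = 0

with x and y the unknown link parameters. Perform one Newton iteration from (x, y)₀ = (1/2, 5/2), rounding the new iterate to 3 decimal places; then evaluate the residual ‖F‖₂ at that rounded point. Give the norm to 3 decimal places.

2.460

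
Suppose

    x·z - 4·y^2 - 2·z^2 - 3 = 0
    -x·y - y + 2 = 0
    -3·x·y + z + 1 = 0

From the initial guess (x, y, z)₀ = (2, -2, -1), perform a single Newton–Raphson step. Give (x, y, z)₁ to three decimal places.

(20.714, 13.143, -34.429)

At (2, -2, -1): F = (-23.000, 8.000, 12.000).
Jacobian J = [[z, -8·y, x - 4·z], [-y, -x - 1, 0], [-3·y, -3·x, 1]].
At the point, J = [[-1.000, 16.000, 6.000], [2.000, -3.000, 0.000], [6.000, -6.000, 1.000]] (det J = 7.000).
Solving J·Δ = −F gives Δ = (18.714, 15.143, -33.429).
Then the next iterate is (x, y, z)₁ = (20.714, 13.143, -34.429).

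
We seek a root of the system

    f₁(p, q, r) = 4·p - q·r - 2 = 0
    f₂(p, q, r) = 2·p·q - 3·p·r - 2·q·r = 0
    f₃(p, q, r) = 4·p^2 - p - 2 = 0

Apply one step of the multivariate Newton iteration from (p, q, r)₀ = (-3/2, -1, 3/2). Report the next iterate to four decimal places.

At (-3/2, -1, 3/2): F = (-6.5000, 12.7500, 8.5000).
Jacobian J = [[4, -r, -q], [2·q - 3·r, 2·p - 2·r, -3·p - 2·q], [8·p - 1, 0, 0]].
At the point, J = [[4.0000, -1.5000, 1.0000], [-6.5000, -6.0000, 6.5000], [-13.0000, 0.0000, 0.0000]] (det J = 48.7500).
Solving J·Δ = −F gives Δ = (0.6538, -9.0000, -9.6154).
Then the next iterate is (p, q, r)₁ = (-0.8462, -10.0000, -8.1154).

(-0.8462, -10.0000, -8.1154)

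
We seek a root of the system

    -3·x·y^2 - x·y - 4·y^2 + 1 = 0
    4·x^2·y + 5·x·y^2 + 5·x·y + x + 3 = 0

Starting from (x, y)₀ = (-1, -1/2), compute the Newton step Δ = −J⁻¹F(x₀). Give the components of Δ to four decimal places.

(-0.1765, -0.1471)

At (-1, -1/2): F = (0.2500, 1.2500).
Jacobian J = [[-3·y^2 - y, -6·x·y - x - 8·y], [8·x·y + 5·y^2 + 5·y + 1, 4·x^2 + 10·x·y + 5·x]].
At the point, J = [[-0.2500, 2.0000], [3.7500, 4.0000]] (det J = -8.5000).
Solving J·Δ = −F gives Δ = (-0.1765, -0.1471).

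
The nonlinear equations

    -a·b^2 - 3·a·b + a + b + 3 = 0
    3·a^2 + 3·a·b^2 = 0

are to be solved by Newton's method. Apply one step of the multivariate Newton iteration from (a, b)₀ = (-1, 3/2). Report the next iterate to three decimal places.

(0.419, 1.202)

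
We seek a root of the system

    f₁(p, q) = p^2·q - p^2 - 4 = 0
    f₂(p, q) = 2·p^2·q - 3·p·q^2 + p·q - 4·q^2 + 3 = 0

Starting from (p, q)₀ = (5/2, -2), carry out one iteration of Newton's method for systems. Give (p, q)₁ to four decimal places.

At (5/2, -2): F = (-22.7500, -73.0000).
Jacobian J = [[2·p·q - 2·p, p^2], [4·p·q - 3·q^2 + q, 2·p^2 - 6·p·q + p - 8·q]].
At the point, J = [[-15.0000, 6.2500], [-34.0000, 61.0000]] (det J = -702.5000).
Solving J·Δ = −F gives Δ = (-1.3260, 0.4577).
Then the next iterate is (p, q)₁ = (1.1740, -1.5423).

(1.1740, -1.5423)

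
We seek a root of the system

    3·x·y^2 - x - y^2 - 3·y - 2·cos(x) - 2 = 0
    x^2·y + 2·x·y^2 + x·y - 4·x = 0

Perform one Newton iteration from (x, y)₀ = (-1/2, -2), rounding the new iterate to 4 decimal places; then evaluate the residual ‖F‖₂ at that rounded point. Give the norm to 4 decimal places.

41.1680

At (-1/2, -2): F = (-7.255165, -1.5000).
Jacobian J = [[3·y^2 + 2·sin(x) - 1, 6·x·y - 2·y - 3], [2·x·y + 2·y^2 + y - 4, x^2 + 4·x·y + x]].
At the point, J = [[10.041149, 7.0000], [4.0000, 3.7500]] (det J = 9.654308).
Solving J·Δ = −F gives Δ = (1.7305, -1.4459).
Then the next iterate is (x, y)₁ = (1.2305, -3.4459).
Re-evaluating at (1.2305, -3.4459): F = (38.399149, 14.842751), so ‖F‖₂ = 41.1680.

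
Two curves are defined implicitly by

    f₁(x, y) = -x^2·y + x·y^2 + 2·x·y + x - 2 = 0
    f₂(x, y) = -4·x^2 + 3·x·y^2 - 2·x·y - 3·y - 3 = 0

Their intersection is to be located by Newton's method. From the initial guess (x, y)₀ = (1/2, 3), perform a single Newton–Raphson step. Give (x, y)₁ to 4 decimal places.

At (1/2, 3): F = (5.2500, -2.5000).
Jacobian J = [[-2·x·y + y^2 + 2·y + 1, -x^2 + 2·x·y + 2·x], [-8·x + 3·y^2 - 2·y, 6·x·y - 2·x - 3]].
At the point, J = [[13.0000, 3.7500], [17.0000, 5.0000]] (det J = 1.2500).
Solving J·Δ = −F gives Δ = (-28.5000, 97.4000).
Then the next iterate is (x, y)₁ = (-28.0000, 100.4000).

(-28.0000, 100.4000)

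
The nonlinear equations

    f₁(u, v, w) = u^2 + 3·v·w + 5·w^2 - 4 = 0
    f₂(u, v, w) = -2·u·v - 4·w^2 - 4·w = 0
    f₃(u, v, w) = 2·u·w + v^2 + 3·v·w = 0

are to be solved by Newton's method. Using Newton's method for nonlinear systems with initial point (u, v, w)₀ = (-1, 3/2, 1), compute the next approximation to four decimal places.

(-1.3938, 1.0065, 0.5995)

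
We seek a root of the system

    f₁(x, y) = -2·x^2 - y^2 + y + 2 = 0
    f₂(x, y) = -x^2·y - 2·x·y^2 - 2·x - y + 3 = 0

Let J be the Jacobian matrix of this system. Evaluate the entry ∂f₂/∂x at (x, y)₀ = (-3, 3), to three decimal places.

-2.000

∂f₂/∂x = -2·x·y - 2·y^2 - 2.
At (-3, 3) this is -2.000.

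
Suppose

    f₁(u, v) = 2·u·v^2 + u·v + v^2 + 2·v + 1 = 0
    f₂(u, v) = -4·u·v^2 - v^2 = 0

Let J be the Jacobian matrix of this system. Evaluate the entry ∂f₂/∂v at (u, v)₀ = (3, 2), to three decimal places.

-52.000

∂f₂/∂v = -8·u·v - 2·v.
At (3, 2) this is -52.000.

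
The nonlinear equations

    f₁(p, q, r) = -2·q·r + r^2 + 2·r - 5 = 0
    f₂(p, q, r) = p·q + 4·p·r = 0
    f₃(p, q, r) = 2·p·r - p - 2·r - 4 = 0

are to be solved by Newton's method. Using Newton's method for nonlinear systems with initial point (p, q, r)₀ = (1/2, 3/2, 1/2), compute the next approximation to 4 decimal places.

(3.6071, -3.7500, -4.5000)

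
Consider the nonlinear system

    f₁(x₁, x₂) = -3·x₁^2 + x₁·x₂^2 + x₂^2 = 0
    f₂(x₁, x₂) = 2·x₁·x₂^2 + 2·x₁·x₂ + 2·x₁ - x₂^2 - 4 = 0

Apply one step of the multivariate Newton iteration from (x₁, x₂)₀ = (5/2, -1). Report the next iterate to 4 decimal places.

At (5/2, -1): F = (-15.2500, 0.0000).
Jacobian J = [[-6·x₁ + x₂^2, 2·x₁·x₂ + 2·x₂], [2·x₂^2 + 2·x₂ + 2, 4·x₁·x₂ + 2·x₁ - 2·x₂]].
At the point, J = [[-14.0000, -7.0000], [2.0000, -3.0000]] (det J = 56.0000).
Solving J·Δ = −F gives Δ = (-0.8170, -0.5446).
Then the next iterate is (x₁, x₂)₁ = (1.6830, -1.5446).

(1.6830, -1.5446)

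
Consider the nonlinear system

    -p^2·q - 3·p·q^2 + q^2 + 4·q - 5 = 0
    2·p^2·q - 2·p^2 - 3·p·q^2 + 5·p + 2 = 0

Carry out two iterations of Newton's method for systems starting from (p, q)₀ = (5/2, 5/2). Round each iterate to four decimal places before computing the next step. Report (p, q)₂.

(0.7777, 1.7108)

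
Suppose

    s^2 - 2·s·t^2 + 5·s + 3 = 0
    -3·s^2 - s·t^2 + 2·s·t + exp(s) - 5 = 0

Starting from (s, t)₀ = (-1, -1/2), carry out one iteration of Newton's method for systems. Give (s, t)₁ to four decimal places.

(3.1174, 4.3968)

At (-1, -1/2): F = (-0.5000, -6.382121).
Jacobian J = [[2·s - 2·t^2 + 5, -4·s·t], [-6·s - t^2 + 2·t + exp(s), -2·s·t + 2·s]].
At the point, J = [[2.5000, -2.0000], [5.117879, -3.0000]] (det J = 2.735759).
Solving J·Δ = −F gives Δ = (4.1174, 4.8968).
Then the next iterate is (s, t)₁ = (3.1174, 4.3968).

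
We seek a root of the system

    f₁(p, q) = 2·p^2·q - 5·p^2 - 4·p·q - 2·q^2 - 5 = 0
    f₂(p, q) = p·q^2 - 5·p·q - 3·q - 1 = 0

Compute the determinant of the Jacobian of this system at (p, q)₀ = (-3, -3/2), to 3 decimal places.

783.000

J = [[4·p·q - 10·p - 4·q, 2·p^2 - 4·p - 4·q], [q^2 - 5·q, 2·p·q - 5·p - 3]].
At the point, J = [[54.000, 36.000], [9.750, 21.000]].
det J = 783.000.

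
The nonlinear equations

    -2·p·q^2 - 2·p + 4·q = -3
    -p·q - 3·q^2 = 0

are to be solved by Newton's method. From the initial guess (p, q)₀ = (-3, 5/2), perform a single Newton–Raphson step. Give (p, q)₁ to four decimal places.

(-1.8591, 1.3248)

At (-3, 5/2): F = (56.5000, -11.2500).
Jacobian J = [[-2·q^2 - 2, -4·p·q + 4], [-q, -p - 6·q]].
At the point, J = [[-14.5000, 34.0000], [-2.5000, -12.0000]] (det J = 259.0000).
Solving J·Δ = −F gives Δ = (1.1409, -1.1752).
Then the next iterate is (p, q)₁ = (-1.8591, 1.3248).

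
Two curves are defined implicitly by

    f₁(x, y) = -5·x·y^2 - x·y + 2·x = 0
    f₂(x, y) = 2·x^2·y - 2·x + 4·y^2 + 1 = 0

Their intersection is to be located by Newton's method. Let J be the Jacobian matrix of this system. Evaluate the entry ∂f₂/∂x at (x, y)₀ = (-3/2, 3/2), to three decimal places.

-11.000

∂f₂/∂x = 4·x·y - 2.
At (-3/2, 3/2) this is -11.000.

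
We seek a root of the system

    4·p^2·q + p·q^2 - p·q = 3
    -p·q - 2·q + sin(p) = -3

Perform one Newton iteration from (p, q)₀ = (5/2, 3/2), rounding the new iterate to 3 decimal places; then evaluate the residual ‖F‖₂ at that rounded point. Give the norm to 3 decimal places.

9.466

At (5/2, 3/2): F = (36.375, -3.15153).
Jacobian J = [[8·p·q + q^2 - q, 4·p^2 + 2·p·q - p], [-q + cos(p), -p - 2]].
At the point, J = [[30.750, 30.000], [-2.30114, -4.500]] (det J = -69.34069).
Solving J·Δ = −F gives Δ = (-0.997, -0.190).
Then the next iterate is (p, q)₁ = (1.503, 1.310).
Re-evaluating at (1.503, 1.310): F = (9.44758, -0.59123), so ‖F‖₂ = 9.466.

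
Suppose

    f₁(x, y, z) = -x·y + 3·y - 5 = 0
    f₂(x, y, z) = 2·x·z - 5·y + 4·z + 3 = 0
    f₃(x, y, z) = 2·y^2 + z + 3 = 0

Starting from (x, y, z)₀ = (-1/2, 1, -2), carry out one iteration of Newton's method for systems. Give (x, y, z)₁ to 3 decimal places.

At (-1/2, 1, -2): F = (-1.500, -8.000, 3.000).
Jacobian J = [[-y, -x + 3, 0], [2·z, -5, 2·x + 4], [0, 4·y, 1]].
At the point, J = [[-1.000, 3.500, 0.000], [-4.000, -5.000, 3.000], [0.000, 4.000, 1.000]] (det J = 31.000).
Solving J·Δ = −F gives Δ = (-2.742, -0.355, -1.581).
Then the next iterate is (x, y, z)₁ = (-3.242, 0.645, -3.581).

(-3.242, 0.645, -3.581)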